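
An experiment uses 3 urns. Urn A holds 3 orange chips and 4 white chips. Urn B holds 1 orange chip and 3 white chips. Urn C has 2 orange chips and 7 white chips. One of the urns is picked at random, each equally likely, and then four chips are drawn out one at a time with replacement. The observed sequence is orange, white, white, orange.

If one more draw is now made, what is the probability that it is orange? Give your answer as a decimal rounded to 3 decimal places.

0.329

Compute the likelihood of the observed sequence for each case: P(data | urn A) = (3/7)(4/7)(4/7)(3/7) = 0.059975; P(data | urn B) = (1/4)(3/4)(3/4)(1/4) = 0.035156; P(data | urn C) = (2/9)(7/9)(7/9)(2/9) = 0.029873.
Weighting by the prior gives 1/3 · 0.059975 = 0.019992, 1/3 · 0.035156 = 0.011719, 1/3 · 0.029873 = 0.0099578; these sum to 0.041668.
Dividing through by the total gives posterior P(urn A | data) = 0.47978, P(urn B | data) = 0.28124, P(urn C | data) = 0.23898.
Averaging over the posterior, P(orange next | data) = (3/7)(0.47978) + (1/4)(0.28124) + (2/9)(0.23898) = 0.32904.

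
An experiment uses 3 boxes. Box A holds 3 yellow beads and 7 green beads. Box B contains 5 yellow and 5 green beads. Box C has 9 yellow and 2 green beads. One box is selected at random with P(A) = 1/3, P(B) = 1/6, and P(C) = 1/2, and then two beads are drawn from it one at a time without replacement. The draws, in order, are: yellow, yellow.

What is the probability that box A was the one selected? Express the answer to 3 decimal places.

0.057

Compute the likelihood of the observed sequence for each case: P(data | box A) = (3/10)(2/9) = 0.066667; P(data | box B) = (5/10)(4/9) = 0.22222; P(data | box C) = (9/11)(8/10) = 0.65455.
The prior-weighted likelihoods are 1/3 · 0.066667 = 0.022222, 1/6 · 0.22222 = 0.037037, 1/2 · 0.65455 = 0.32727; these sum to 0.38653.
Therefore the posterior P(box A | data) = (0.022222) / (0.38653) = 0.057491.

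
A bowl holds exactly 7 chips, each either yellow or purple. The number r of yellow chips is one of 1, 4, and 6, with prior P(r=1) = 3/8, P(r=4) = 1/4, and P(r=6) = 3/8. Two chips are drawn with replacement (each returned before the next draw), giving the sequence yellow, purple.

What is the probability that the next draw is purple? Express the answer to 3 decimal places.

Compute the likelihood of the observed sequence for each case: P(data | r = 1) = (1/7)(6/7) = 6/49; P(data | r = 4) = (4/7)(3/7) = 12/49; P(data | r = 6) = (6/7)(1/7) = 6/49.
The prior-weighted likelihoods are 3/8 · 6/49 = 9/196, 1/4 · 12/49 = 3/49, 3/8 · 6/49 = 9/196; summing to 15/98.
The posterior is then P(r = 1 | data) = 3/10, P(r = 4 | data) = 2/5, P(r = 6 | data) = 3/10.
The predictive probability is P(purple next | data) = (6/7)(3/10) + (3/7)(2/5) + (1/7)(3/10) = 33/70.

0.471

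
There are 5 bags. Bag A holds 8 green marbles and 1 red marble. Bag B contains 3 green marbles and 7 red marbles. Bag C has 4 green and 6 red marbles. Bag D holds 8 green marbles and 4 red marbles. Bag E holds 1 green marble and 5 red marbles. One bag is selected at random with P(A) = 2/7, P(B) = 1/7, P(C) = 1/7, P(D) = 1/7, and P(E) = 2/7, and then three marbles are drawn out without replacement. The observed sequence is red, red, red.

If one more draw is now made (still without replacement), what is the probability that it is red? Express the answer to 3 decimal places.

Compute the likelihood of the observed sequence for each case: P(data | bag A) = (1/9)(0/8) = 0; P(data | bag B) = (7/10)(6/9)(5/8) = 0.29167; P(data | bag C) = (6/10)(5/9)(4/8) = 0.16667; P(data | bag D) = (4/12)(3/11)(2/10) = 0.018182; P(data | bag E) = (5/6)(4/5)(3/4) = 0.5.
Weighting by the prior gives 2/7 · 0 = 0, 1/7 · 0.29167 = 0.041667, 1/7 · 0.16667 = 0.02381, 1/7 · 0.018182 = 0.0025974, 2/7 · 0.5 = 0.14286; these sum to 0.21093.
Dividing through by the total gives posterior P(bag A | data) = 0, P(bag B | data) = 0.19754, P(bag C | data) = 0.11288, P(bag D | data) = 0.012314, P(bag E | data) = 0.67727.
The predictive probability is P(red next | data) = (4/7)(0.19754) + (3/7)(0.11288) + (1/9)(0.012314) + (2/3)(0.67727) = 0.61414.

0.614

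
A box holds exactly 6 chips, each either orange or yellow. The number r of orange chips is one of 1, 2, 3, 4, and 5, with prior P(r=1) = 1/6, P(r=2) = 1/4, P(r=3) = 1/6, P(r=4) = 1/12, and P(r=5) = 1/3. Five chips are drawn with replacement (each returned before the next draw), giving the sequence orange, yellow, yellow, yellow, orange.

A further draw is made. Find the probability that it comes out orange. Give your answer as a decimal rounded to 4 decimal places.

0.4095

Compute the likelihood of the observed sequence for each case: P(data | r = 1) = (1/6)(5/6)(5/6)(5/6)(1/6) = 0.016075; P(data | r = 2) = (2/6)(4/6)(4/6)(4/6)(2/6) = 0.032922; P(data | r = 3) = (3/6)(3/6)(3/6)(3/6)(3/6) = 0.03125; P(data | r = 4) = (4/6)(2/6)(2/6)(2/6)(4/6) = 0.016461; P(data | r = 5) = (5/6)(1/6)(1/6)(1/6)(5/6) = 0.003215.
The prior-weighted likelihoods are 1/6 · 0.016075 = 0.0026792, 1/4 · 0.032922 = 0.0082305, 1/6 · 0.03125 = 0.0052083, 1/12 · 0.016461 = 0.0013717, 1/3 · 0.003215 = 0.0010717; with total 0.018561.
Dividing through by the total gives posterior P(r = 1 | data) = 0.14434, P(r = 2 | data) = 0.44342, P(r = 3 | data) = 0.2806, P(r = 4 | data) = 0.073903, P(r = 5 | data) = 0.057737.
Averaging over the posterior, P(orange next | data) = (1/6)(0.14434) + (1/3)(0.44342) + (1/2)(0.2806) + (2/3)(0.073903) + (5/6)(0.057737) = 0.40955.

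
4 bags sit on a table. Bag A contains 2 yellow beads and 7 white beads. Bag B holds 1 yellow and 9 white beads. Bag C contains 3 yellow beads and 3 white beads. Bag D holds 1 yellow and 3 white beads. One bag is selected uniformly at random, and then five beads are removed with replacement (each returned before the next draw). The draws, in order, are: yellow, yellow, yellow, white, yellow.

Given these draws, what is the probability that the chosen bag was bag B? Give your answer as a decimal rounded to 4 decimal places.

Under each hypothesis, the probability of the observed sequence is: P(data | bag A) = (2/9)(2/9)(2/9)(7/9)(2/9) = 0.0018967; P(data | bag B) = (1/10)(1/10)(1/10)(9/10)(1/10) = 9e-05; P(data | bag C) = (3/6)(3/6)(3/6)(3/6)(3/6) = 0.03125; P(data | bag D) = (1/4)(1/4)(1/4)(3/4)(1/4) = 0.0029297.
Weighting by the prior gives 1/4 · 0.0018967 = 0.00047418, 1/4 · 9e-05 = 2.25e-05, 1/4 · 0.03125 = 0.0078125, 1/4 · 0.0029297 = 0.00073242; these sum to 0.0090416.
By Bayes' rule, P(bag B | data) = (2.25e-05) / (0.0090416) = 0.0024885.

0.0025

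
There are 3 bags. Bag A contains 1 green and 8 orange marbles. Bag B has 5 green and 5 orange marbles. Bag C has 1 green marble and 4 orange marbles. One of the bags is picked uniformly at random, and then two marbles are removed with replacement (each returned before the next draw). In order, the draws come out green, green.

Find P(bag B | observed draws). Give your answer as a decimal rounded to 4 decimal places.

Compute the likelihood of the observed sequence for each case: P(data | bag A) = (1/9)(1/9) = 0.012346; P(data | bag B) = (5/10)(5/10) = 0.25; P(data | bag C) = (1/5)(1/5) = 0.04.
The prior-weighted likelihoods are 1/3 · 0.012346 = 0.0041152, 1/3 · 0.25 = 0.083333, 1/3 · 0.04 = 0.013333; summing to 0.10078.
Therefore the posterior P(bag B | data) = (0.083333) / (0.10078) = 0.82687.

0.8269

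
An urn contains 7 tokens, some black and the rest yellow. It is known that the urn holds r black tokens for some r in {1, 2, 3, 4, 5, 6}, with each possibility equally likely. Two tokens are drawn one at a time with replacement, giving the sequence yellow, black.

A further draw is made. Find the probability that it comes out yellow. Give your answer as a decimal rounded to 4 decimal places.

The likelihood of the observed sequence under each hypothesis: P(data | r = 1) = (6/7)(1/7) = 6/49; P(data | r = 2) = (5/7)(2/7) = 10/49; P(data | r = 3) = (4/7)(3/7) = 12/49; P(data | r = 4) = (3/7)(4/7) = 12/49; P(data | r = 5) = (2/7)(5/7) = 10/49; P(data | r = 6) = (1/7)(6/7) = 6/49.
Multiplying each by its prior: 1/6 · 6/49 = 1/49, 1/6 · 10/49 = 5/147, 1/6 · 12/49 = 2/49, 1/6 · 12/49 = 2/49, 1/6 · 10/49 = 5/147, 1/6 · 6/49 = 1/49; summing to 4/21.
Normalising, the posterior is P(r = 1 | data) = 3/28, P(r = 2 | data) = 5/28, P(r = 3 | data) = 3/14, P(r = 4 | data) = 3/14, P(r = 5 | data) = 5/28, P(r = 6 | data) = 3/28.
The predictive probability is P(yellow next | data) = (6/7)(3/28) + (5/7)(5/28) + (4/7)(3/14) + (3/7)(3/14) + (2/7)(5/28) + (1/7)(3/28) = 1/2.

0.5000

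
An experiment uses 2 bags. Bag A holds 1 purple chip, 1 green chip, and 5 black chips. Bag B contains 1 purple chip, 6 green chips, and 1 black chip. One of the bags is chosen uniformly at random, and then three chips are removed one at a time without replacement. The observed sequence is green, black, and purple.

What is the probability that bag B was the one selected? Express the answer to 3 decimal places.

0.429

Compute the likelihood of the observed sequence for each case: P(data | bag A) = (1/7)(5/6)(1/5) = 1/42; P(data | bag B) = (6/8)(1/7)(1/6) = 1/56.
Multiplying each by its prior: 1/2 · 1/42 = 1/84, 1/2 · 1/56 = 1/112; these sum to 1/48.
So P(bag B | data) = (1/112) / (1/48) = 3/7.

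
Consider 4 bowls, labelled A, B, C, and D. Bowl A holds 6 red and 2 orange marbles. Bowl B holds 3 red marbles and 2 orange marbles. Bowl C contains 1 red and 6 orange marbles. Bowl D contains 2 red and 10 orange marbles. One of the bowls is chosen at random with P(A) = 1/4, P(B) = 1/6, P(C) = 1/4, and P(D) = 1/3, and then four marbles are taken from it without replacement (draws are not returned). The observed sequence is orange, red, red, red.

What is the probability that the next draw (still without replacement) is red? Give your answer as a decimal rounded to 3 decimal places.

Under each hypothesis, the probability of the observed sequence is: P(data | bowl A) = (2/8)(6/7)(5/6)(4/5) = 1/7; P(data | bowl B) = (2/5)(3/4)(2/3)(1/2) = 1/10; P(data | bowl C) = (6/7)(1/6)(0/5) = 0; P(data | bowl D) = (10/12)(2/11)(1/10)(0/9) = 0.
Multiplying each by its prior: 1/4 · 1/7 = 1/28, 1/6 · 1/10 = 1/60, 1/4 · 0 = 0, 1/3 · 0 = 0; summing to 11/210.
Dividing through by the total gives posterior P(bowl A | data) = 15/22, P(bowl B | data) = 7/22, P(bowl C | data) = 0, P(bowl D | data) = 0.
So P(red next | data) = Σ P(red next | H) P(H | data) = (3/4)(15/22) + (0)(7/22) = 45/88.

0.511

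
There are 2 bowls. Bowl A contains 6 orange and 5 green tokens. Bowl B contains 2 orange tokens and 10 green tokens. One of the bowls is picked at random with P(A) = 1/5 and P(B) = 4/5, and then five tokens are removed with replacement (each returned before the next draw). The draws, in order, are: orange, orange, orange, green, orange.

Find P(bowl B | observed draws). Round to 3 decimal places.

Under each hypothesis, the probability of the observed sequence is: P(data | bowl A) = (6/11)(6/11)(6/11)(5/11)(6/11) = 0.040236; P(data | bowl B) = (2/12)(2/12)(2/12)(10/12)(2/12) = 0.000643.
Multiplying each by its prior: 1/5 · 0.040236 = 0.0080471, 4/5 · 0.000643 = 0.0005144; these sum to 0.0085615.
By Bayes' rule, P(bowl B | data) = (0.0005144) / (0.0085615) = 0.060083.

0.060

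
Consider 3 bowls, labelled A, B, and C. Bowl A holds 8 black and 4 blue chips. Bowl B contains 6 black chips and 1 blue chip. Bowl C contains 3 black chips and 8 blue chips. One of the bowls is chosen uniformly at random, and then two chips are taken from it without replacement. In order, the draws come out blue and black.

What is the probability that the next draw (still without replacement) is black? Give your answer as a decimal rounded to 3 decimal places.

0.598

Compute the likelihood of the observed sequence for each case: P(data | bowl A) = (4/12)(8/11) = 0.24242; P(data | bowl B) = (1/7)(6/6) = 0.14286; P(data | bowl C) = (8/11)(3/10) = 0.21818.
Multiplying each by its prior: 1/3 · 0.24242 = 0.080808, 1/3 · 0.14286 = 0.047619, 1/3 · 0.21818 = 0.072727; with total 0.20115.
Normalising, the posterior is P(bowl A | data) = 0.40172, P(bowl B | data) = 0.23673, P(bowl C | data) = 0.36155.
So P(black next | data) = Σ P(black next | H) P(H | data) = (7/10)(0.40172) + (1)(0.23673) + (2/9)(0.36155) = 0.59828.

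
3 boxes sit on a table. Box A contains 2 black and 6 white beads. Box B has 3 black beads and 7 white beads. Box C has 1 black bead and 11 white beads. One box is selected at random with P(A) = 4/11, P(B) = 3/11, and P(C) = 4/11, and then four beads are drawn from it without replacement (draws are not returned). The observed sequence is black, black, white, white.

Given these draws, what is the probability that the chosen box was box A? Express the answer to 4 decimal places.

0.4878

The likelihood of the observed sequence under each hypothesis: P(data | box A) = (2/8)(1/7)(6/6)(5/5) = 0.035714; P(data | box B) = (3/10)(2/9)(7/8)(6/7) = 0.05; P(data | box C) = (1/12)(0/11) = 0.
The prior-weighted likelihoods are 4/11 · 0.035714 = 0.012987, 3/11 · 0.05 = 0.013636, 4/11 · 0 = 0; with total 0.026623.
By Bayes' rule, P(box A | data) = (0.012987) / (0.026623) = 0.4878.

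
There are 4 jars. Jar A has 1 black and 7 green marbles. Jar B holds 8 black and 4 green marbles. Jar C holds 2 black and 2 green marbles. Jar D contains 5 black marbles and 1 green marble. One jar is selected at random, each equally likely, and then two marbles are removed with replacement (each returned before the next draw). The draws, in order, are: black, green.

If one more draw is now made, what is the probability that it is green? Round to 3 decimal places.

0.441

Compute the likelihood of the observed sequence for each case: P(data | jar A) = (1/8)(7/8) = 0.10938; P(data | jar B) = (8/12)(4/12) = 0.22222; P(data | jar C) = (2/4)(2/4) = 0.25; P(data | jar D) = (5/6)(1/6) = 0.13889.
Multiplying each by its prior: 1/4 · 0.10938 = 0.027344, 1/4 · 0.22222 = 0.055556, 1/4 · 0.25 = 0.0625, 1/4 · 0.13889 = 0.034722; these sum to 0.18012.
The posterior is then P(jar A | data) = 0.15181, P(jar B | data) = 0.30843, P(jar C | data) = 0.34699, P(jar D | data) = 0.19277.
The predictive probability is P(green next | data) = (7/8)(0.15181) + (1/3)(0.30843) + (1/2)(0.34699) + (1/6)(0.19277) = 0.44127.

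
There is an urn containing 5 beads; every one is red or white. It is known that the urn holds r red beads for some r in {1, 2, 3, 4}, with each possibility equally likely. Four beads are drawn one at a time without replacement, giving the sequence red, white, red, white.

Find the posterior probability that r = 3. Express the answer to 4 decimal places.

For each hypothesis, P(data | H) works out to: P(data | r = 1) = (1/5)(4/4)(0/3) = 0; P(data | r = 2) = (2/5)(3/4)(1/3)(2/2) = 1/10; P(data | r = 3) = (3/5)(2/4)(2/3)(1/2) = 1/10; P(data | r = 4) = (4/5)(1/4)(3/3)(0/2) = 0.
Multiplying each by its prior: 1/4 · 0 = 0, 1/4 · 1/10 = 1/40, 1/4 · 1/10 = 1/40, 1/4 · 0 = 0; summing to 1/20.
Hence P(r = 3 | data) = (1/40) / (1/20) = 1/2.

0.5000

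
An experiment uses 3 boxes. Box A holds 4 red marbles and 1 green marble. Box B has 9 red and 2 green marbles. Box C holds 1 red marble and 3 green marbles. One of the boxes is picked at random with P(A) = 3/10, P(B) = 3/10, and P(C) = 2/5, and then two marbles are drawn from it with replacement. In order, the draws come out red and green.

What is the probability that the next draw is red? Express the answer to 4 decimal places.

0.5588

Compute the likelihood of the observed sequence for each case: P(data | box A) = (4/5)(1/5) = 0.16; P(data | box B) = (9/11)(2/11) = 0.14876; P(data | box C) = (1/4)(3/4) = 0.1875.
Weighting by the prior gives 3/10 · 0.16 = 0.048, 3/10 · 0.14876 = 0.044628, 2/5 · 0.1875 = 0.075; these sum to 0.16763.
Dividing through by the total gives posterior P(box A | data) = 0.28635, P(box B | data) = 0.26623, P(box C | data) = 0.44742.
The predictive probability is P(red next | data) = (4/5)(0.28635) + (9/11)(0.26623) + (1/4)(0.44742) = 0.55876.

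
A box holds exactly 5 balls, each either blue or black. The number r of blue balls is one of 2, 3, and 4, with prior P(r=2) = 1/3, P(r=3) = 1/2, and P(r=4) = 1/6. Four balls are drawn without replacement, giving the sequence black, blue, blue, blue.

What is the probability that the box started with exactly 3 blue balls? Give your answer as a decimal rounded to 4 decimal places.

Under each hypothesis, the probability of the observed sequence is: P(data | r = 2) = (3/5)(2/4)(1/3)(0/2) = 0; P(data | r = 3) = (2/5)(3/4)(2/3)(1/2) = 1/10; P(data | r = 4) = (1/5)(4/4)(3/3)(2/2) = 1/5.
Weighting by the prior gives 1/3 · 0 = 0, 1/2 · 1/10 = 1/20, 1/6 · 1/5 = 1/30; these sum to 1/12.
Therefore the posterior P(r = 3 | data) = (1/20) / (1/12) = 3/5.

0.6000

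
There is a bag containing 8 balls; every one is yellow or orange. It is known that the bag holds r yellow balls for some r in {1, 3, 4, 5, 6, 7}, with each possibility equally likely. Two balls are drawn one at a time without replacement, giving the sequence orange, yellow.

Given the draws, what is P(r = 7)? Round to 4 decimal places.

Compute the likelihood of the observed sequence for each case: P(data | r = 1) = (7/8)(1/7) = 1/8; P(data | r = 3) = (5/8)(3/7) = 15/56; P(data | r = 4) = (4/8)(4/7) = 2/7; P(data | r = 5) = (3/8)(5/7) = 15/56; P(data | r = 6) = (2/8)(6/7) = 3/14; P(data | r = 7) = (1/8)(7/7) = 1/8.
Multiplying each by its prior: 1/6 · 1/8 = 1/48, 1/6 · 15/56 = 5/112, 1/6 · 2/7 = 1/21, 1/6 · 15/56 = 5/112, 1/6 · 3/14 = 1/28, 1/6 · 1/8 = 1/48; with total 3/14.
So P(r = 7 | data) = (1/48) / (3/14) = 7/72.

0.0972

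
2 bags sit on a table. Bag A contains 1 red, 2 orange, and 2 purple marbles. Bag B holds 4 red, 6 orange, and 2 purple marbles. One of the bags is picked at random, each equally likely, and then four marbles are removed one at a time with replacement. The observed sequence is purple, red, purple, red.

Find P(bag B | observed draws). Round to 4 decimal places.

0.3254

The likelihood of the observed sequence under each hypothesis: P(data | bag A) = (2/5)(1/5)(2/5)(1/5) = 0.0064; P(data | bag B) = (2/12)(4/12)(2/12)(4/12) = 0.0030864.
The prior-weighted likelihoods are 1/2 · 0.0064 = 0.0032, 1/2 · 0.0030864 = 0.0015432; with total 0.0047432.
Hence P(bag B | data) = (0.0015432) / (0.0047432) = 0.32535.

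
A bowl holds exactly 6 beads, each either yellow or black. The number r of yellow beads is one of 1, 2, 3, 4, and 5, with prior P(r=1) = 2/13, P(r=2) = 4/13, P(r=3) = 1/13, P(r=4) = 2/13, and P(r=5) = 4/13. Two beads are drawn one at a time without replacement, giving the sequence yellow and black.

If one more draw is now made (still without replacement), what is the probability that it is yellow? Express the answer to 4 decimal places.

Under each hypothesis, the probability of the observed sequence is: P(data | r = 1) = (1/6)(5/5) = 1/6; P(data | r = 2) = (2/6)(4/5) = 4/15; P(data | r = 3) = (3/6)(3/5) = 3/10; P(data | r = 4) = (4/6)(2/5) = 4/15; P(data | r = 5) = (5/6)(1/5) = 1/6.
Multiplying each by its prior: 2/13 · 1/6 = 1/39, 4/13 · 4/15 = 16/195, 1/13 · 3/10 = 3/130, 2/13 · 4/15 = 8/195, 4/13 · 1/6 = 2/39; with total 29/130.
The posterior is then P(r = 1 | data) = 10/87, P(r = 2 | data) = 32/87, P(r = 3 | data) = 3/29, P(r = 4 | data) = 16/87, P(r = 5 | data) = 20/87.
The predictive probability is P(yellow next | data) = (0)(10/87) + (1/4)(32/87) + (1/2)(3/29) + (3/4)(16/87) + (1)(20/87) = 89/174.

0.5115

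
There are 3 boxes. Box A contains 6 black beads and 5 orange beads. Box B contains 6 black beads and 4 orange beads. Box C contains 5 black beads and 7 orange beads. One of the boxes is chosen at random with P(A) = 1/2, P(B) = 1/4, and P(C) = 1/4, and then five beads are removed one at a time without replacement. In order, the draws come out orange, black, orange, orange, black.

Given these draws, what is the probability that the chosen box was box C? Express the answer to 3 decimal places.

0.332

Under each hypothesis, the probability of the observed sequence is: P(data | box A) = (5/11)(6/10)(4/9)(3/8)(5/7) = 0.032468; P(data | box B) = (4/10)(6/9)(3/8)(2/7)(5/6) = 0.02381; P(data | box C) = (7/12)(5/11)(6/10)(5/9)(4/8) = 0.044192.
Weighting by the prior gives 1/2 · 0.032468 = 0.016234, 1/4 · 0.02381 = 0.0059524, 1/4 · 0.044192 = 0.011048; summing to 0.033234.
So P(box C | data) = (0.011048) / (0.033234) = 0.33243.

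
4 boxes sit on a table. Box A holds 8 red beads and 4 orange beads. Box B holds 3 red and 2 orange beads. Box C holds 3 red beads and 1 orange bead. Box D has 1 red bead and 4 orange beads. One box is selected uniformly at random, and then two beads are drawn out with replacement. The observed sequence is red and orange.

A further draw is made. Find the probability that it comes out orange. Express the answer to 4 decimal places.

Compute the likelihood of the observed sequence for each case: P(data | box A) = (8/12)(4/12) = 0.22222; P(data | box B) = (3/5)(2/5) = 0.24; P(data | box C) = (3/4)(1/4) = 0.1875; P(data | box D) = (1/5)(4/5) = 0.16.
Weighting by the prior gives 1/4 · 0.22222 = 0.055556, 1/4 · 0.24 = 0.06, 1/4 · 0.1875 = 0.046875, 1/4 · 0.16 = 0.04; with total 0.20243.
Dividing through by the total gives posterior P(box A | data) = 0.27444, P(box B | data) = 0.2964, P(box C | data) = 0.23156, P(box D | data) = 0.1976.
So P(orange next | data) = Σ P(orange next | H) P(H | data) = (1/3)(0.27444) + (2/5)(0.2964) + (1/4)(0.23156) + (4/5)(0.1976) = 0.42601.

0.4260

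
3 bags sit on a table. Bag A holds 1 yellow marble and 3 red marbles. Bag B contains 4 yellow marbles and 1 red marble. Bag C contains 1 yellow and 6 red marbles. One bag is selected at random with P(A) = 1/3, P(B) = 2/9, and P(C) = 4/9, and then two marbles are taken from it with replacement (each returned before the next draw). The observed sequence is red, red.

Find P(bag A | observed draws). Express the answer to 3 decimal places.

For each hypothesis, P(data | H) works out to: P(data | bag A) = (3/4)(3/4) = 0.5625; P(data | bag B) = (1/5)(1/5) = 0.04; P(data | bag C) = (6/7)(6/7) = 0.73469.
The prior-weighted likelihoods are 1/3 · 0.5625 = 0.1875, 2/9 · 0.04 = 0.0088889, 4/9 · 0.73469 = 0.32653; these sum to 0.52292.
Hence P(bag A | data) = (0.1875) / (0.52292) = 0.35856.

0.359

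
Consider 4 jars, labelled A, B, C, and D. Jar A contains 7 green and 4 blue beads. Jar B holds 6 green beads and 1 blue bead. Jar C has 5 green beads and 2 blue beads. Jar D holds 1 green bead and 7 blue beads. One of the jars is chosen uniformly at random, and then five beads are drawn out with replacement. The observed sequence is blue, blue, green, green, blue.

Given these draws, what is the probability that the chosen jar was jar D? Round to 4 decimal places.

For each hypothesis, P(data | H) works out to: P(data | jar A) = (4/11)(4/11)(7/11)(7/11)(4/11) = 0.019472; P(data | jar B) = (1/7)(1/7)(6/7)(6/7)(1/7) = 0.002142; P(data | jar C) = (2/7)(2/7)(5/7)(5/7)(2/7) = 0.0119; P(data | jar D) = (7/8)(7/8)(1/8)(1/8)(7/8) = 0.010468.
The prior-weighted likelihoods are 1/4 · 0.019472 = 0.004868, 1/4 · 0.002142 = 0.00053549, 1/4 · 0.0119 = 0.002975, 1/4 · 0.010468 = 0.0026169; these sum to 0.010995.
Therefore the posterior P(jar D | data) = (0.0026169) / (0.010995) = 0.238.

0.2380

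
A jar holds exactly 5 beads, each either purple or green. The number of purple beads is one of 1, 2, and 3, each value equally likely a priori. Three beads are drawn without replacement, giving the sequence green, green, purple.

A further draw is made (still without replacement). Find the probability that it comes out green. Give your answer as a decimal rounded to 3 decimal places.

Under each hypothesis, the probability of the observed sequence is: P(data | r = 1) = (4/5)(3/4)(1/3) = 1/5; P(data | r = 2) = (3/5)(2/4)(2/3) = 1/5; P(data | r = 3) = (2/5)(1/4)(3/3) = 1/10.
Weighting by the prior gives 1/3 · 1/5 = 1/15, 1/3 · 1/5 = 1/15, 1/3 · 1/10 = 1/30; these sum to 1/6.
Dividing through by the total gives posterior P(r = 1 | data) = 2/5, P(r = 2 | data) = 2/5, P(r = 3 | data) = 1/5.
The predictive probability is P(green next | data) = (1)(2/5) + (1/2)(2/5) + (0)(1/5) = 3/5.

0.600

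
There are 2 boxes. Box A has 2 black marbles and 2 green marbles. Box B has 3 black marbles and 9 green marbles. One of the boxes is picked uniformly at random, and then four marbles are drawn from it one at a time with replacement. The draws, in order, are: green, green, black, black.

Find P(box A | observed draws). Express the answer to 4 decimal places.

0.6400

For each hypothesis, P(data | H) works out to: P(data | box A) = (2/4)(2/4)(2/4)(2/4) = 1/16; P(data | box B) = (9/12)(9/12)(3/12)(3/12) = 9/256.
Multiplying each by its prior: 1/2 · 1/16 = 1/32, 1/2 · 9/256 = 9/512; these sum to 25/512.
By Bayes' rule, P(box A | data) = (1/32) / (25/512) = 16/25.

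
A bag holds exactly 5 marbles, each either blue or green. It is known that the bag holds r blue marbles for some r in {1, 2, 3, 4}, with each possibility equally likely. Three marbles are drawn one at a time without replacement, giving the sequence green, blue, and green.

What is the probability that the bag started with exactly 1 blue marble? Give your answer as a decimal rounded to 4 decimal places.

The likelihood of the observed sequence under each hypothesis: P(data | r = 1) = (4/5)(1/4)(3/3) = 1/5; P(data | r = 2) = (3/5)(2/4)(2/3) = 1/5; P(data | r = 3) = (2/5)(3/4)(1/3) = 1/10; P(data | r = 4) = (1/5)(4/4)(0/3) = 0.
The prior-weighted likelihoods are 1/4 · 1/5 = 1/20, 1/4 · 1/5 = 1/20, 1/4 · 1/10 = 1/40, 1/4 · 0 = 0; with total 1/8.
Therefore the posterior P(r = 1 | data) = (1/20) / (1/8) = 2/5.

0.4000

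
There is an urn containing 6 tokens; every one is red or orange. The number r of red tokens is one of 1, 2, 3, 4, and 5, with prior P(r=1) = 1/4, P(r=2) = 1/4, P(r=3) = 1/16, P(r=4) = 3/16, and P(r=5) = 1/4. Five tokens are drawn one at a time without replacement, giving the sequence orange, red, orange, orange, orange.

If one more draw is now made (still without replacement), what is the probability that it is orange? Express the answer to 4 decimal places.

0.7143

Under each hypothesis, the probability of the observed sequence is: P(data | r = 1) = (5/6)(1/5)(4/4)(3/3)(2/2) = 1/6; P(data | r = 2) = (4/6)(2/5)(3/4)(2/3)(1/2) = 1/15; P(data | r = 3) = (3/6)(3/5)(2/4)(1/3)(0/2) = 0; P(data | r = 4) = (2/6)(4/5)(1/4)(0/3) = 0; P(data | r = 5) = (1/6)(5/5)(0/4) = 0.
Multiplying each by its prior: 1/4 · 1/6 = 1/24, 1/4 · 1/15 = 1/60, 1/16 · 0 = 0, 3/16 · 0 = 0, 1/4 · 0 = 0; with total 7/120.
Dividing through by the total gives posterior P(r = 1 | data) = 5/7, P(r = 2 | data) = 2/7, P(r = 3 | data) = 0, P(r = 4 | data) = 0, P(r = 5 | data) = 0.
Averaging over the posterior, P(orange next | data) = (1)(5/7) + (0)(2/7) = 5/7.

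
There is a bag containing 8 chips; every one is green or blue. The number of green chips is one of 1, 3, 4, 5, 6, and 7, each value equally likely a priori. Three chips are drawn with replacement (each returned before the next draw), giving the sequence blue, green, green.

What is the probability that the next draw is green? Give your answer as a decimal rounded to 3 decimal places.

The likelihood of the observed sequence under each hypothesis: P(data | r = 1) = (7/8)(1/8)(1/8) = 0.013672; P(data | r = 3) = (5/8)(3/8)(3/8) = 0.087891; P(data | r = 4) = (4/8)(4/8)(4/8) = 0.125; P(data | r = 5) = (3/8)(5/8)(5/8) = 0.14648; P(data | r = 6) = (2/8)(6/8)(6/8) = 0.14062; P(data | r = 7) = (1/8)(7/8)(7/8) = 0.095703.
The prior-weighted likelihoods are 1/6 · 0.013672 = 0.0022786, 1/6 · 0.087891 = 0.014648, 1/6 · 0.125 = 0.020833, 1/6 · 0.14648 = 0.024414, 1/6 · 0.14062 = 0.023438, 1/6 · 0.095703 = 0.015951; summing to 0.10156.
Dividing through by the total gives posterior P(r = 1 | data) = 0.022436, P(r = 3 | data) = 0.14423, P(r = 4 | data) = 0.20513, P(r = 5 | data) = 0.24038, P(r = 6 | data) = 0.23077, P(r = 7 | data) = 0.15705.
Averaging over the posterior, P(green next | data) = (1/8)(0.022436) + (3/8)(0.14423) + (1/2)(0.20513) + (5/8)(0.24038) + (3/4)(0.23077) + (7/8)(0.15705) = 0.62019.

0.620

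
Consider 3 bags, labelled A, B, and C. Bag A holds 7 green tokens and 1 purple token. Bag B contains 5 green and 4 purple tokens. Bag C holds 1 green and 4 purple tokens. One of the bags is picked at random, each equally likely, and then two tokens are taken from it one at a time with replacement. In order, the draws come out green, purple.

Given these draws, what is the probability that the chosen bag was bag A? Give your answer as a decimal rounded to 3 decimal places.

0.212

For each hypothesis, P(data | H) works out to: P(data | bag A) = (7/8)(1/8) = 0.10938; P(data | bag B) = (5/9)(4/9) = 0.24691; P(data | bag C) = (1/5)(4/5) = 0.16.
Weighting by the prior gives 1/3 · 0.10938 = 0.036458, 1/3 · 0.24691 = 0.082305, 1/3 · 0.16 = 0.053333; these sum to 0.1721.
Therefore the posterior P(bag A | data) = (0.036458) / (0.1721) = 0.21185.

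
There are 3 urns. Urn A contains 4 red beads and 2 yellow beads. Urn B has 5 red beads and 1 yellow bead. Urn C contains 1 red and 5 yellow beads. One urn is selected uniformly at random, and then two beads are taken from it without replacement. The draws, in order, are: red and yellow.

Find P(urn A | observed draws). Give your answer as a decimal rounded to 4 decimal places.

0.4444

For each hypothesis, P(data | H) works out to: P(data | urn A) = (4/6)(2/5) = 4/15; P(data | urn B) = (5/6)(1/5) = 1/6; P(data | urn C) = (1/6)(5/5) = 1/6.
Weighting by the prior gives 1/3 · 4/15 = 4/45, 1/3 · 1/6 = 1/18, 1/3 · 1/6 = 1/18; summing to 1/5.
So P(urn A | data) = (4/45) / (1/5) = 4/9.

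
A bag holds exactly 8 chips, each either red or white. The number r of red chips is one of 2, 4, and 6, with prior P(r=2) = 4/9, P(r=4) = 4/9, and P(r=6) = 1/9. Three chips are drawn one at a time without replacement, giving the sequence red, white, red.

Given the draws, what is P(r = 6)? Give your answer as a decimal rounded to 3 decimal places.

0.200

For each hypothesis, P(data | H) works out to: P(data | r = 2) = (2/8)(6/7)(1/6) = 1/28; P(data | r = 4) = (4/8)(4/7)(3/6) = 1/7; P(data | r = 6) = (6/8)(2/7)(5/6) = 5/28.
Multiplying each by its prior: 4/9 · 1/28 = 1/63, 4/9 · 1/7 = 4/63, 1/9 · 5/28 = 5/252; summing to 25/252.
Hence P(r = 6 | data) = (5/252) / (25/252) = 1/5.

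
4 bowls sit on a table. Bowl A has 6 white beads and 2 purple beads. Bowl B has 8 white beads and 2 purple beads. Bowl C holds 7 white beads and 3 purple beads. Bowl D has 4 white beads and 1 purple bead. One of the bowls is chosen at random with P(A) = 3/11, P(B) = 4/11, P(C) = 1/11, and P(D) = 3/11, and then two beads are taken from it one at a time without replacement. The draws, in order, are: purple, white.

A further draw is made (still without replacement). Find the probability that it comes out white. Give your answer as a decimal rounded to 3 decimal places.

0.884

The likelihood of the observed sequence under each hypothesis: P(data | bowl A) = (2/8)(6/7) = 0.21429; P(data | bowl B) = (2/10)(8/9) = 0.17778; P(data | bowl C) = (3/10)(7/9) = 0.23333; P(data | bowl D) = (1/5)(4/4) = 0.2.
Weighting by the prior gives 3/11 · 0.21429 = 0.058442, 4/11 · 0.17778 = 0.064646, 1/11 · 0.23333 = 0.021212, 3/11 · 0.2 = 0.054545; with total 0.19885.
Dividing through by the total gives posterior P(bowl A | data) = 0.2939, P(bowl B | data) = 0.32511, P(bowl C | data) = 0.10668, P(bowl D | data) = 0.27431.
Averaging over the posterior, P(white next | data) = (5/6)(0.2939) + (7/8)(0.32511) + (3/4)(0.10668) + (1)(0.27431) = 0.88371.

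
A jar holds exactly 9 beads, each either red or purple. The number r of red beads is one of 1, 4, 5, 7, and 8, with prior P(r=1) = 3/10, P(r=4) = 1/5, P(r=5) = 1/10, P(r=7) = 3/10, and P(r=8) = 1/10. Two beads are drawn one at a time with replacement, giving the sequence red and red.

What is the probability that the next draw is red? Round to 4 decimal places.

0.7368

Compute the likelihood of the observed sequence for each case: P(data | r = 1) = (1/9)(1/9) = 1/81; P(data | r = 4) = (4/9)(4/9) = 16/81; P(data | r = 5) = (5/9)(5/9) = 25/81; P(data | r = 7) = (7/9)(7/9) = 49/81; P(data | r = 8) = (8/9)(8/9) = 64/81.
Weighting by the prior gives 3/10 · 1/81 = 1/270, 1/5 · 16/81 = 16/405, 1/10 · 25/81 = 5/162, 3/10 · 49/81 = 49/270, 1/10 · 64/81 = 32/405; summing to 271/810.
The posterior is then P(r = 1 | data) = 3/271, P(r = 4 | data) = 32/271, P(r = 5 | data) = 25/271, P(r = 7 | data) = 147/271, P(r = 8 | data) = 64/271.
The predictive probability is P(red next | data) = (1/9)(3/271) + (4/9)(32/271) + (5/9)(25/271) + (7/9)(147/271) + (8/9)(64/271) = 599/813.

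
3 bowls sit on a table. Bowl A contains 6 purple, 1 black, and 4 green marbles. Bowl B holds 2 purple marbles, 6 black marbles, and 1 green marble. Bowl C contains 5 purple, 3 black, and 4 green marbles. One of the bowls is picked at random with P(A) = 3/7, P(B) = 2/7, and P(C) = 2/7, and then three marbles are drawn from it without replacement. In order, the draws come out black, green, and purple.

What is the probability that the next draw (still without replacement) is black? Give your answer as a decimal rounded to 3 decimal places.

0.283

Under each hypothesis, the probability of the observed sequence is: P(data | bowl A) = (1/11)(4/10)(6/9) = 0.024242; P(data | bowl B) = (6/9)(1/8)(2/7) = 0.02381; P(data | bowl C) = (3/12)(4/11)(5/10) = 0.045455.
The prior-weighted likelihoods are 3/7 · 0.024242 = 0.01039, 2/7 · 0.02381 = 0.0068027, 2/7 · 0.045455 = 0.012987; summing to 0.030179.
The posterior is then P(bowl A | data) = 0.34426, P(bowl B | data) = 0.22541, P(bowl C | data) = 0.43033.
The predictive probability is P(black next | data) = (0)(0.34426) + (5/6)(0.22541) + (2/9)(0.43033) = 0.28347.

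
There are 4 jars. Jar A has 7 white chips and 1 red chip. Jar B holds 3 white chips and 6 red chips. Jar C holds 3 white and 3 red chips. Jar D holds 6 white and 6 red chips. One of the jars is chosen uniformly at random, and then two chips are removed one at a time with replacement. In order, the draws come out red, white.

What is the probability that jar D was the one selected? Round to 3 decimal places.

0.301

The likelihood of the observed sequence under each hypothesis: P(data | jar A) = (1/8)(7/8) = 0.10938; P(data | jar B) = (6/9)(3/9) = 0.22222; P(data | jar C) = (3/6)(3/6) = 0.25; P(data | jar D) = (6/12)(6/12) = 0.25.
The prior-weighted likelihoods are 1/4 · 0.10938 = 0.027344, 1/4 · 0.22222 = 0.055556, 1/4 · 0.25 = 0.0625, 1/4 · 0.25 = 0.0625; these sum to 0.2079.
Therefore the posterior P(jar D | data) = (0.0625) / (0.2079) = 0.30063.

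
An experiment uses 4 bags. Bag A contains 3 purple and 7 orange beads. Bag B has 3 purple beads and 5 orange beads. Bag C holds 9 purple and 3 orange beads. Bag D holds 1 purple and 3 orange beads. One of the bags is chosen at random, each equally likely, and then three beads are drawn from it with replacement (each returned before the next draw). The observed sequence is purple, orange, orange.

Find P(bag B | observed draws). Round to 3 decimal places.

0.305

For each hypothesis, P(data | H) works out to: P(data | bag A) = (3/10)(7/10)(7/10) = 0.147; P(data | bag B) = (3/8)(5/8)(5/8) = 0.14648; P(data | bag C) = (9/12)(3/12)(3/12) = 0.046875; P(data | bag D) = (1/4)(3/4)(3/4) = 0.14062.
Weighting by the prior gives 1/4 · 0.147 = 0.03675, 1/4 · 0.14648 = 0.036621, 1/4 · 0.046875 = 0.011719, 1/4 · 0.14062 = 0.035156; these sum to 0.12025.
So P(bag B | data) = (0.036621) / (0.12025) = 0.30455.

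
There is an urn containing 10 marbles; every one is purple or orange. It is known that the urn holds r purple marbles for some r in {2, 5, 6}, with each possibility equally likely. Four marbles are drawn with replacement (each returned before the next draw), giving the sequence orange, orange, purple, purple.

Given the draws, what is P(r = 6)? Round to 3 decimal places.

Under each hypothesis, the probability of the observed sequence is: P(data | r = 2) = (8/10)(8/10)(2/10)(2/10) = 0.0256; P(data | r = 5) = (5/10)(5/10)(5/10)(5/10) = 0.0625; P(data | r = 6) = (4/10)(4/10)(6/10)(6/10) = 0.0576.
The prior-weighted likelihoods are 1/3 · 0.0256 = 0.0085333, 1/3 · 0.0625 = 0.020833, 1/3 · 0.0576 = 0.0192; with total 0.048567.
Therefore the posterior P(r = 6 | data) = (0.0192) / (0.048567) = 0.39533.

0.395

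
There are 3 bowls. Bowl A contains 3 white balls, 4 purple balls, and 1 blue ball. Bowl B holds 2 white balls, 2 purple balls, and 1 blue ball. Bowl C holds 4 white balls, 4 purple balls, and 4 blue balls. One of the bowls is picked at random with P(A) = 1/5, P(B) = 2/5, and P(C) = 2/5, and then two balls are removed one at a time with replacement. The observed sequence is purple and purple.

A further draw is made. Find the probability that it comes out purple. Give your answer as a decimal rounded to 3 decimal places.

The likelihood of the observed sequence under each hypothesis: P(data | bowl A) = (4/8)(4/8) = 0.25; P(data | bowl B) = (2/5)(2/5) = 0.16; P(data | bowl C) = (4/12)(4/12) = 0.11111.
Weighting by the prior gives 1/5 · 0.25 = 0.05, 2/5 · 0.16 = 0.064, 2/5 · 0.11111 = 0.044444; summing to 0.15844.
Dividing through by the total gives posterior P(bowl A | data) = 0.31557, P(bowl B | data) = 0.40393, P(bowl C | data) = 0.2805.
The predictive probability is P(purple next | data) = (1/2)(0.31557) + (2/5)(0.40393) + (1/3)(0.2805) = 0.41286.

0.413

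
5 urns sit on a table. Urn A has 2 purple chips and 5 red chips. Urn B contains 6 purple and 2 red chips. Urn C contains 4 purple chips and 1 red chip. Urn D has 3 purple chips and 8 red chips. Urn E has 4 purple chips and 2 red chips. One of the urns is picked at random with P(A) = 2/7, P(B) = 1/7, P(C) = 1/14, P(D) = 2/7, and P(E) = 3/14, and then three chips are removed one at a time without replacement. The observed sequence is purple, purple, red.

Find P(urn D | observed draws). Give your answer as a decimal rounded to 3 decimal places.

For each hypothesis, P(data | H) works out to: P(data | urn A) = (2/7)(1/6)(5/5) = 0.047619; P(data | urn B) = (6/8)(5/7)(2/6) = 0.17857; P(data | urn C) = (4/5)(3/4)(1/3) = 0.2; P(data | urn D) = (3/11)(2/10)(8/9) = 0.048485; P(data | urn E) = (4/6)(3/5)(2/4) = 0.2.
Multiplying each by its prior: 2/7 · 0.047619 = 0.013605, 1/7 · 0.17857 = 0.02551, 1/14 · 0.2 = 0.014286, 2/7 · 0.048485 = 0.013853, 3/14 · 0.2 = 0.042857; summing to 0.11011.
Hence P(urn D | data) = (0.013853) / (0.11011) = 0.12581.

0.126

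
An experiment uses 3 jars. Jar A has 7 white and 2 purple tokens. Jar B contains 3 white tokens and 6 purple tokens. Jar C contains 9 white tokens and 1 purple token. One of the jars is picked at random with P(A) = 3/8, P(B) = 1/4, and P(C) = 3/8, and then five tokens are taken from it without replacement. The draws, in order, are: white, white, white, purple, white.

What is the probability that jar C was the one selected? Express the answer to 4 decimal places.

Compute the likelihood of the observed sequence for each case: P(data | jar A) = (7/9)(6/8)(5/7)(2/6)(4/5) = 1/9; P(data | jar B) = (3/9)(2/8)(1/7)(6/6)(0/5) = 0; P(data | jar C) = (9/10)(8/9)(7/8)(1/7)(6/6) = 1/10.
Weighting by the prior gives 3/8 · 1/9 = 1/24, 1/4 · 0 = 0, 3/8 · 1/10 = 3/80; with total 19/240.
So P(jar C | data) = (3/80) / (19/240) = 9/19.

0.4737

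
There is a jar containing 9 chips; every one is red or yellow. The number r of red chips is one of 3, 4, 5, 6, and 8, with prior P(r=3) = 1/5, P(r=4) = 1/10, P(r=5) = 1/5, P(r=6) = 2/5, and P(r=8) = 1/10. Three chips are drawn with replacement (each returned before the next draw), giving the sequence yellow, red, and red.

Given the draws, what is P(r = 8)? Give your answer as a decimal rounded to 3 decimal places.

For each hypothesis, P(data | H) works out to: P(data | r = 3) = (6/9)(3/9)(3/9) = 0.074074; P(data | r = 4) = (5/9)(4/9)(4/9) = 0.10974; P(data | r = 5) = (4/9)(5/9)(5/9) = 0.13717; P(data | r = 6) = (3/9)(6/9)(6/9) = 0.14815; P(data | r = 8) = (1/9)(8/9)(8/9) = 0.087791.
The prior-weighted likelihoods are 1/5 · 0.074074 = 0.014815, 1/10 · 0.10974 = 0.010974, 1/5 · 0.13717 = 0.027435, 2/5 · 0.14815 = 0.059259, 1/10 · 0.087791 = 0.0087791; with total 0.12126.
By Bayes' rule, P(r = 8 | data) = (0.0087791) / (0.12126) = 0.072398.

0.072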